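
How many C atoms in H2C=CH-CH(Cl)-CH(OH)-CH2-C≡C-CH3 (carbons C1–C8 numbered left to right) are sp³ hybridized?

4

C1: sp2
C2: sp2
C3: sp3 ✓
C4: sp3 ✓
C5: sp3 ✓
C6: sp
C7: sp
C8: sp3 ✓
C3, C4, C5, C8 → 4 sp3 carbons.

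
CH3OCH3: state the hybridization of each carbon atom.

sp^3

Each carbon atom: 4 σ bonds; 4 regions of electron density → sp3.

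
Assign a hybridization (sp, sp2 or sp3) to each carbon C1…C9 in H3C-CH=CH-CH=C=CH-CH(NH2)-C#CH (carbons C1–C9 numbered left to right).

C1 — 4 σ bonds. Steric number 4, so sp3.
C2: 3 σ bonds, plus one π bond; 3 regions of electron density → sp2.
C3: 3 σ bonds, plus one π bond — 3 electron domains, sp2.
C4: 3 σ bonds, plus one π bond; 3 regions of electron density → sp2.
C5 — 2 σ bonds, plus two π bonds. Steric number 2, so sp.
C6 — 3 σ bonds, plus one π bond. Steric number 3, so sp2.
C7 — 4 σ bonds. Steric number 4, so sp3.
C8 (2 σ bonds, plus two π bonds) has steric number 2: sp.
C9 carries 2 σ bonds, plus two π bonds, giving a steric number of 2, so it is sp.

C1 sp3, C2 sp2, C3 sp2, C4 sp2, C5 sp, C6 sp2, C7 sp3, C8 sp, C9 sp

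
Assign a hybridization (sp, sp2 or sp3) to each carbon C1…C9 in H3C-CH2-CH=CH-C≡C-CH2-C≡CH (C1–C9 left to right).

C1 sp3, C2 sp3, C3 sp2, C4 sp2, C5 sp, C6 sp, C7 sp3, C8 sp, C9 sp

C1 carries 4 σ bonds, giving a steric number of 4, so it is sp3.
C2: 4 σ bonds; 4 regions of electron density → sp3.
C3 (3 σ bonds, plus one π bond) has steric number 3: sp2.
C4 (3 σ bonds, plus one π bond) has steric number 3: sp2.
C5: 2 σ bonds, plus two π bonds — 2 electron domains, sp.
C6 — 2 σ bonds, plus two π bonds. Steric number 2, so sp.
C7 (4 σ bonds) has steric number 4: sp3.
C8 carries 2 σ bonds, plus two π bonds, giving a steric number of 2, so it is sp.
C9 carries 2 σ bonds, plus two π bonds, giving a steric number of 2, so it is sp.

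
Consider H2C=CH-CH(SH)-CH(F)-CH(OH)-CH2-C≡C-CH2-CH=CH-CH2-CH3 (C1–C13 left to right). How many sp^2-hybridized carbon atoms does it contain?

4

C1: sp2 ✓
C2: sp2 ✓
C3: sp3
C4: sp3
C5: sp3
C6: sp3
C7: sp
C8: sp
C9: sp3
C10: sp2 ✓
C11: sp2 ✓
C12: sp3
C13: sp3
C1, C2, C10, C11 → 4 sp2 carbons.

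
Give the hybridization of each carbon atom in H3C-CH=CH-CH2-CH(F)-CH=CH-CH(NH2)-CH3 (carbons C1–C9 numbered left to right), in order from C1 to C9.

C1 (4 σ bonds) has steric number 4: sp3.
C2 is sp2: 3 σ bonds, plus one π bond, 3 electron-density regions.
C3: 3 σ bonds, plus one π bond; 3 regions of electron density → sp2.
C4: 4 σ bonds — 4 electron domains, sp3.
C5 (4 σ bonds) has steric number 4: sp3.
C6 — 3 σ bonds, plus one π bond. Steric number 3, so sp2.
C7 — 3 σ bonds, plus one π bond. Steric number 3, so sp2.
C8 — 4 σ bonds. Steric number 4, so sp3.
C9 (4 σ bonds) has steric number 4: sp3.

C1 sp3, C2 sp2, C3 sp2, C4 sp3, C5 sp3, C6 sp2, C7 sp2, C8 sp3, C9 sp3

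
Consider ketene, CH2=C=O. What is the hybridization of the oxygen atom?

The oxygen atom is sp2: 1 σ bond and 2 lone pairs, plus one π bond, 3 electron-density regions.

sp²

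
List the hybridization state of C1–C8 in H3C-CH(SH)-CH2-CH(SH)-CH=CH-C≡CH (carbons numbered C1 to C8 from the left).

C1 sp3, C2 sp3, C3 sp3, C4 sp3, C5 sp2, C6 sp2, C7 sp, C8 sp

C1 is sp3: 4 σ bonds, 4 electron-density regions.
C2: 4 σ bonds — 4 electron domains, sp3.
C3: 4 σ bonds; 4 regions of electron density → sp3.
C4: 4 σ bonds; 4 regions of electron density → sp3.
C5 has 3 σ bonds, plus one π bond: steric number 3 → sp2.
C6 has 3 σ bonds, plus one π bond: steric number 3 → sp2.
C7 — 2 σ bonds, plus two π bonds. Steric number 2, so sp.
C8: 2 σ bonds, plus two π bonds; 2 regions of electron density → sp.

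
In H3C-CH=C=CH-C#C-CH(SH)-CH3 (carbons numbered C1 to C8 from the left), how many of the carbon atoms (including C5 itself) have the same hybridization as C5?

C5 is sp (two π bonds).
C1: sp3
C2: sp2
C3: sp ✓
C4: sp2
C5: sp ✓
C6: sp ✓
C7: sp3
C8: sp3
3 carbons are sp.

3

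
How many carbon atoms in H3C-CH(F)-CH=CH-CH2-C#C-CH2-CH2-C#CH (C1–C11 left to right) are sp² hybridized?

2

C1: sp3
C2: sp3
C3: sp2 ✓
C4: sp2 ✓
C5: sp3
C6: sp
C7: sp
C8: sp3
C9: sp3
C10: sp
C11: sp
C3, C4 → 2 sp2 carbons.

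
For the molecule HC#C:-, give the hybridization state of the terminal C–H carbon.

The terminal C–H carbon: 2 σ bonds, plus two π bonds — 2 electron domains, sp.

sp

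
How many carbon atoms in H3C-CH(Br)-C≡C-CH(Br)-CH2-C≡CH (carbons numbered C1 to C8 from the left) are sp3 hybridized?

4

C1: sp3 ✓
C2: sp3 ✓
C3: sp
C4: sp
C5: sp3 ✓
C6: sp3 ✓
C7: sp
C8: sp
C1, C2, C5, C6 → 4 sp3 carbons.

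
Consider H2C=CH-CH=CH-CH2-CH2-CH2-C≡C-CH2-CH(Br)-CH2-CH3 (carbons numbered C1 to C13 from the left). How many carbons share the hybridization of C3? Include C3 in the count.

C3 is sp2 (one π bond).
C1: sp2 ✓
C2: sp2 ✓
C3: sp2 ✓
C4: sp2 ✓
C5: sp3
C6: sp3
C7: sp3
C8: sp
C9: sp
C10: sp3
C11: sp3
C12: sp3
C13: sp3
4 carbons are sp2.

4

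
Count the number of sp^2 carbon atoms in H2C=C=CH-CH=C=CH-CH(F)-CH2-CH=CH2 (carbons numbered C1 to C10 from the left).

6

C1: sp2 ✓
C2: sp
C3: sp2 ✓
C4: sp2 ✓
C5: sp
C6: sp2 ✓
C7: sp3
C8: sp3
C9: sp2 ✓
C10: sp2 ✓
C1, C3, C4, C6, C9, C10 → 6 sp2 carbons.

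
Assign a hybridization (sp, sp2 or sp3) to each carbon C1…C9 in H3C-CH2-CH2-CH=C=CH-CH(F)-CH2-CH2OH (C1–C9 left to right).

C1 sp3, C2 sp3, C3 sp3, C4 sp2, C5 sp, C6 sp2, C7 sp3, C8 sp3, C9 sp3

C1 is sp3: 4 σ bonds, 4 electron-density regions.
C2 has 4 σ bonds: steric number 4 → sp3.
C3 has 4 σ bonds: steric number 4 → sp3.
C4 (3 σ bonds, plus one π bond) has steric number 3: sp2.
C5 carries 2 σ bonds, plus two π bonds, giving a steric number of 2, so it is sp.
C6 (3 σ bonds, plus one π bond) has steric number 3: sp2.
C7: 4 σ bonds; 4 regions of electron density → sp3.
C8 carries 4 σ bonds, giving a steric number of 4, so it is sp3.
C9 — 4 σ bonds. Steric number 4, so sp3.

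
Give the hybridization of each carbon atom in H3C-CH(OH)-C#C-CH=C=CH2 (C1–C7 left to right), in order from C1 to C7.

C1: 4 σ bonds — 4 electron domains, sp3.
C2 — 4 σ bonds. Steric number 4, so sp3.
C3 has 2 σ bonds, plus two π bonds: steric number 2 → sp.
C4: 2 σ bonds, plus two π bonds — 2 electron domains, sp.
C5 carries 3 σ bonds, plus one π bond, giving a steric number of 3, so it is sp2.
C6 (2 σ bonds, plus two π bonds) has steric number 2: sp.
C7 — 3 σ bonds, plus one π bond. Steric number 3, so sp2.

C1 sp3, C2 sp3, C3 sp, C4 sp, C5 sp2, C6 sp, C7 sp2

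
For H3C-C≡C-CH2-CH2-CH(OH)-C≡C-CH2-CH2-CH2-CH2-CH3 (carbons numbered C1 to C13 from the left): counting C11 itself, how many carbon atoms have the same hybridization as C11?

C11 is sp3 (only σ bonds).
C1: sp3 ✓
C2: sp
C3: sp
C4: sp3 ✓
C5: sp3 ✓
C6: sp3 ✓
C7: sp
C8: sp
C9: sp3 ✓
C10: sp3 ✓
C11: sp3 ✓
C12: sp3 ✓
C13: sp3 ✓
9 carbons are sp3.

9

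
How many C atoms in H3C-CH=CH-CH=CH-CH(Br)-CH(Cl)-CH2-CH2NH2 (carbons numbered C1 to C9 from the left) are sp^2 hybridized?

C1: sp3
C2: sp2 ✓
C3: sp2 ✓
C4: sp2 ✓
C5: sp2 ✓
C6: sp3
C7: sp3
C8: sp3
C9: sp3
C2, C3, C4, C5 → 4 sp2 carbons.

4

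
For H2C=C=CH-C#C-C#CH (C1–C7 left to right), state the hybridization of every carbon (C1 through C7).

C1 sp2, C2 sp, C3 sp2, C4 sp, C5 sp, C6 sp, C7 sp

C1 (3 σ bonds, plus one π bond) has steric number 3: sp2.
C2 (2 σ bonds, plus two π bonds) has steric number 2: sp.
C3 — 3 σ bonds, plus one π bond. Steric number 3, so sp2.
C4 — 2 σ bonds, plus two π bonds. Steric number 2, so sp.
C5 (2 σ bonds, plus two π bonds) has steric number 2: sp.
C6 — 2 σ bonds, plus two π bonds. Steric number 2, so sp.
C7 has 2 σ bonds, plus two π bonds: steric number 2 → sp.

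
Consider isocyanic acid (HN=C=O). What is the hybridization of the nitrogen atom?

The nitrogen atom (2 σ bonds and 1 lone pair, plus one π bond) has steric number 3: sp2.

sp2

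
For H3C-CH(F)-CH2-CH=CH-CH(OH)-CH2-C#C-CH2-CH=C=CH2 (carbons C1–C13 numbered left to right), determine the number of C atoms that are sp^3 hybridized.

C1: sp3 ✓
C2: sp3 ✓
C3: sp3 ✓
C4: sp2
C5: sp2
C6: sp3 ✓
C7: sp3 ✓
C8: sp
C9: sp
C10: sp3 ✓
C11: sp2
C12: sp
C13: sp2
C1, C2, C3, C6, C7, C10 → 6 sp3 carbons.

6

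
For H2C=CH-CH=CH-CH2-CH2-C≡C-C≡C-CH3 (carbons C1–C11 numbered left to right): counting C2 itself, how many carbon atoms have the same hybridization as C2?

C2 is sp2 (one π bond).
C1: sp2 ✓
C2: sp2 ✓
C3: sp2 ✓
C4: sp2 ✓
C5: sp3
C6: sp3
C7: sp
C8: sp
C9: sp
C10: sp
C11: sp3
4 carbons are sp2.

4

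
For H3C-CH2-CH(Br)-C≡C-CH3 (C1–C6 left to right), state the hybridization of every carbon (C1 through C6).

C1 — 4 σ bonds. Steric number 4, so sp3.
C2 has 4 σ bonds: steric number 4 → sp3.
C3: 4 σ bonds; 4 regions of electron density → sp3.
C4: 2 σ bonds, plus two π bonds; 2 regions of electron density → sp.
C5: 2 σ bonds, plus two π bonds — 2 electron domains, sp.
C6: 4 σ bonds — 4 electron domains, sp3.

C1 sp3, C2 sp3, C3 sp3, C4 sp, C5 sp, C6 sp3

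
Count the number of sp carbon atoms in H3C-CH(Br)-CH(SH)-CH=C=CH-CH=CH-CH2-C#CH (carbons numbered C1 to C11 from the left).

C1: sp3
C2: sp3
C3: sp3
C4: sp2
C5: sp ✓
C6: sp2
C7: sp2
C8: sp2
C9: sp3
C10: sp ✓
C11: sp ✓
C5, C10, C11 → 3 sp carbons.

3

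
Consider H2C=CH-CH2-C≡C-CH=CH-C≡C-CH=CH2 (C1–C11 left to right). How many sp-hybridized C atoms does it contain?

4

C1: sp2
C2: sp2
C3: sp3
C4: sp ✓
C5: sp ✓
C6: sp2
C7: sp2
C8: sp ✓
C9: sp ✓
C10: sp2
C11: sp2
C4, C5, C8, C9 → 4 sp carbons.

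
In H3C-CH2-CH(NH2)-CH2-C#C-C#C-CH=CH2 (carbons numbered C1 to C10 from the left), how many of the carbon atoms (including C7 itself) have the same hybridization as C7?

4

C7 is sp (two π bonds).
C1: sp3
C2: sp3
C3: sp3
C4: sp3
C5: sp ✓
C6: sp ✓
C7: sp ✓
C8: sp ✓
C9: sp2
C10: sp2
4 carbons are sp.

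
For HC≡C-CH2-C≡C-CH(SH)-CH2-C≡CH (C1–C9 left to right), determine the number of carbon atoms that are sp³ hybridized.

C1: sp
C2: sp
C3: sp3 ✓
C4: sp
C5: sp
C6: sp3 ✓
C7: sp3 ✓
C8: sp
C9: sp
C3, C6, C7 → 3 sp3 carbons.

3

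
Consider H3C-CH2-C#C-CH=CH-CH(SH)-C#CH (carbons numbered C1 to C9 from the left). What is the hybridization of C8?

sp

C8 — 2 σ bonds, plus two π bonds. Steric number 2, so sp.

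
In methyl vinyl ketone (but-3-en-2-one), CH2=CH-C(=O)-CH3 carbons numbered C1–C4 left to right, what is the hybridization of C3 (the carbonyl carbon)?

C3 (the carbonyl carbon) — 3 σ bonds, plus one π bond. Steric number 3, so sp2.

sp^2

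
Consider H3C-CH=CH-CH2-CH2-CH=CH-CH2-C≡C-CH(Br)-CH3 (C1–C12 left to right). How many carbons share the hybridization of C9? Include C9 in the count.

2

C9 is sp (two π bonds).
C1: sp3
C2: sp2
C3: sp2
C4: sp3
C5: sp3
C6: sp2
C7: sp2
C8: sp3
C9: sp ✓
C10: sp ✓
C11: sp3
C12: sp3
2 carbons are sp.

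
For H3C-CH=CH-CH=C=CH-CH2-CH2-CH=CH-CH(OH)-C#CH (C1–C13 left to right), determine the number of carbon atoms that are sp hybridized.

3

C1: sp3
C2: sp2
C3: sp2
C4: sp2
C5: sp ✓
C6: sp2
C7: sp3
C8: sp3
C9: sp2
C10: sp2
C11: sp3
C12: sp ✓
C13: sp ✓
C5, C12, C13 → 3 sp carbons.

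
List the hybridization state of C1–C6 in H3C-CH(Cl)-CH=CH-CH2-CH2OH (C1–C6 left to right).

C1 has 4 σ bonds: steric number 4 → sp3.
C2 (4 σ bonds) has steric number 4: sp3.
C3: 3 σ bonds, plus one π bond; 3 regions of electron density → sp2.
C4 (3 σ bonds, plus one π bond) has steric number 3: sp2.
C5: 4 σ bonds; 4 regions of electron density → sp3.
C6 has 4 σ bonds: steric number 4 → sp3.

C1 sp3, C2 sp3, C3 sp2, C4 sp2, C5 sp3, C6 sp3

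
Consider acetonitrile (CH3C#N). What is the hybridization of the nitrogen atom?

N has one σ bond and one lone pair: steric number 2 → sp.

sp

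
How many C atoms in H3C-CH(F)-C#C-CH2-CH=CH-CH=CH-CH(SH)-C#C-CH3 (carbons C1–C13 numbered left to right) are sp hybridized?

4

C1: sp3
C2: sp3
C3: sp ✓
C4: sp ✓
C5: sp3
C6: sp2
C7: sp2
C8: sp2
C9: sp2
C10: sp3
C11: sp ✓
C12: sp ✓
C13: sp3
C3, C4, C11, C12 → 4 sp carbons.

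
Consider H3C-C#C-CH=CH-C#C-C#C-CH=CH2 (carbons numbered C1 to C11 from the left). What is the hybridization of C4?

C4 (3 σ bonds, plus one π bond) has steric number 3: sp2.

sp²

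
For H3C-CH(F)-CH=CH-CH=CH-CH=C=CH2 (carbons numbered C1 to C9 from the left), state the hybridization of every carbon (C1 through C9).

C1 sp3, C2 sp3, C3 sp2, C4 sp2, C5 sp2, C6 sp2, C7 sp2, C8 sp, C9 sp2

C1 (4 σ bonds) has steric number 4: sp3.
C2 has 4 σ bonds: steric number 4 → sp3.
C3 has 3 σ bonds, plus one π bond: steric number 3 → sp2.
C4 — 3 σ bonds, plus one π bond. Steric number 3, so sp2.
C5 has 3 σ bonds, plus one π bond: steric number 3 → sp2.
C6 — 3 σ bonds, plus one π bond. Steric number 3, so sp2.
C7 (3 σ bonds, plus one π bond) has steric number 3: sp2.
C8 (2 σ bonds, plus two π bonds) has steric number 2: sp.
C9 has 3 σ bonds, plus one π bond: steric number 3 → sp2.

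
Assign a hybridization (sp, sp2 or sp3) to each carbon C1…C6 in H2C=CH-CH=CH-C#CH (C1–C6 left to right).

C1 sp2, C2 sp2, C3 sp2, C4 sp2, C5 sp, C6 sp

C1: 3 σ bonds, plus one π bond — 3 electron domains, sp2.
C2: 3 σ bonds, plus one π bond; 3 regions of electron density → sp2.
C3 (3 σ bonds, plus one π bond) has steric number 3: sp2.
C4: 3 σ bonds, plus one π bond — 3 electron domains, sp2.
C5 is sp: 2 σ bonds, plus two π bonds, 2 electron-density regions.
C6 has 2 σ bonds, plus two π bonds: steric number 2 → sp.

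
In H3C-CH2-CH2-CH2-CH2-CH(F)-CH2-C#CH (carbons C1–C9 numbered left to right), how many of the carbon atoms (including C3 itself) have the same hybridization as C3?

7

C3 is sp3 (only σ bonds).
C1: sp3 ✓
C2: sp3 ✓
C3: sp3 ✓
C4: sp3 ✓
C5: sp3 ✓
C6: sp3 ✓
C7: sp3 ✓
C8: sp
C9: sp
7 carbons are sp3.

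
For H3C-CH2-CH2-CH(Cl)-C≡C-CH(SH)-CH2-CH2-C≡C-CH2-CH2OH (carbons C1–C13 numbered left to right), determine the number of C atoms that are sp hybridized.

C1: sp3
C2: sp3
C3: sp3
C4: sp3
C5: sp ✓
C6: sp ✓
C7: sp3
C8: sp3
C9: sp3
C10: sp ✓
C11: sp ✓
C12: sp3
C13: sp3
C5, C6, C10, C11 → 4 sp carbons.

4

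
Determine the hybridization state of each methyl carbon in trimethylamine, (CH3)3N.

Each methyl carbon: 4 σ bonds — 4 electron domains, sp3.

sp³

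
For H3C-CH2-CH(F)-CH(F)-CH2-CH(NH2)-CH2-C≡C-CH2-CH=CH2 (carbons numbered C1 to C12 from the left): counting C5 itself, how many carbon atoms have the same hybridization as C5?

C5 is sp3 (only σ bonds).
C1: sp3 ✓
C2: sp3 ✓
C3: sp3 ✓
C4: sp3 ✓
C5: sp3 ✓
C6: sp3 ✓
C7: sp3 ✓
C8: sp
C9: sp
C10: sp3 ✓
C11: sp2
C12: sp2
8 carbons are sp3.

8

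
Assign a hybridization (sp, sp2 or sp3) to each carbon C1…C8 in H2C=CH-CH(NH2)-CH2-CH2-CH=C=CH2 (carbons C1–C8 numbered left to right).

C1 sp2, C2 sp2, C3 sp3, C4 sp3, C5 sp3, C6 sp2, C7 sp, C8 sp2

C1 (3 σ bonds, plus one π bond) has steric number 3: sp2.
C2 is sp2: 3 σ bonds, plus one π bond, 3 electron-density regions.
C3 — 4 σ bonds. Steric number 4, so sp3.
C4 — 4 σ bonds. Steric number 4, so sp3.
C5: 4 σ bonds; 4 regions of electron density → sp3.
C6 — 3 σ bonds, plus one π bond. Steric number 3, so sp2.
C7: 2 σ bonds, plus two π bonds — 2 electron domains, sp.
C8 is sp2: 3 σ bonds, plus one π bond, 3 electron-density regions.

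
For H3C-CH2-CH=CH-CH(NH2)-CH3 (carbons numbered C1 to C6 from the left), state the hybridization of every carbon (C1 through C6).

C1 sp3, C2 sp3, C3 sp2, C4 sp2, C5 sp3, C6 sp3

C1: 4 σ bonds; 4 regions of electron density → sp3.
C2 has 4 σ bonds: steric number 4 → sp3.
C3 — 3 σ bonds, plus one π bond. Steric number 3, so sp2.
C4 (3 σ bonds, plus one π bond) has steric number 3: sp2.
C5 is sp3: 4 σ bonds, 4 electron-density regions.
C6: 4 σ bonds — 4 electron domains, sp3.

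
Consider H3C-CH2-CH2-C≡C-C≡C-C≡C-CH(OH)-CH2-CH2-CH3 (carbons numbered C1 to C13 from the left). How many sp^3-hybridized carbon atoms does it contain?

7

C1: sp3 ✓
C2: sp3 ✓
C3: sp3 ✓
C4: sp
C5: sp
C6: sp
C7: sp
C8: sp
C9: sp
C10: sp3 ✓
C11: sp3 ✓
C12: sp3 ✓
C13: sp3 ✓
C1, C2, C3, C10, C11, C12, C13 → 7 sp3 carbons.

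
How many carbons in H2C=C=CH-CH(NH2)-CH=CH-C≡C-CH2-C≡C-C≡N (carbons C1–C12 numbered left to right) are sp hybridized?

6

C1: sp2
C2: sp ✓
C3: sp2
C4: sp3
C5: sp2
C6: sp2
C7: sp ✓
C8: sp ✓
C9: sp3
C10: sp ✓
C11: sp ✓
C12: sp ✓
C2, C7, C8, C10, C11, C12 → 6 sp carbons.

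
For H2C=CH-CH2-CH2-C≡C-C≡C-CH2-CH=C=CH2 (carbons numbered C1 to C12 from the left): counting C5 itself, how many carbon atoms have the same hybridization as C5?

C5 is sp (two π bonds).
C1: sp2
C2: sp2
C3: sp3
C4: sp3
C5: sp ✓
C6: sp ✓
C7: sp ✓
C8: sp ✓
C9: sp3
C10: sp2
C11: sp ✓
C12: sp2
5 carbons are sp.

5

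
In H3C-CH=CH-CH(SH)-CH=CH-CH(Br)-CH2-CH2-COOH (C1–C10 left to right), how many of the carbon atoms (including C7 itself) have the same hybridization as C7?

5

C7 is sp3 (only σ bonds).
C1: sp3 ✓
C2: sp2
C3: sp2
C4: sp3 ✓
C5: sp2
C6: sp2
C7: sp3 ✓
C8: sp3 ✓
C9: sp3 ✓
C10: sp2
5 carbons are sp3.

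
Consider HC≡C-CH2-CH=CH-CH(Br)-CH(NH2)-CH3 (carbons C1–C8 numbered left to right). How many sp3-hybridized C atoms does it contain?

4

C1: sp
C2: sp
C3: sp3 ✓
C4: sp2
C5: sp2
C6: sp3 ✓
C7: sp3 ✓
C8: sp3 ✓
C3, C6, C7, C8 → 4 sp3 carbons.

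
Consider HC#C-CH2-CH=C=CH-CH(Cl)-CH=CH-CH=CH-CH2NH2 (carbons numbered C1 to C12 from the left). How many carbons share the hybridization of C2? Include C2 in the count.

C2 is sp (two π bonds).
C1: sp ✓
C2: sp ✓
C3: sp3
C4: sp2
C5: sp ✓
C6: sp2
C7: sp3
C8: sp2
C9: sp2
C10: sp2
C11: sp2
C12: sp3
3 carbons are sp.

3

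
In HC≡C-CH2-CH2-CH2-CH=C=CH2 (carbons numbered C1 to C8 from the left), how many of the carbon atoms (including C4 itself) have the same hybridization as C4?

C4 is sp3 (only σ bonds).
C1: sp
C2: sp
C3: sp3 ✓
C4: sp3 ✓
C5: sp3 ✓
C6: sp2
C7: sp
C8: sp2
3 carbons are sp3.

3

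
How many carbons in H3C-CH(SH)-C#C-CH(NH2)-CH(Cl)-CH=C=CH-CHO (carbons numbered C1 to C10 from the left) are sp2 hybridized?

C1: sp3
C2: sp3
C3: sp
C4: sp
C5: sp3
C6: sp3
C7: sp2 ✓
C8: sp
C9: sp2 ✓
C10: sp2 ✓
C7, C9, C10 → 3 sp2 carbons.

3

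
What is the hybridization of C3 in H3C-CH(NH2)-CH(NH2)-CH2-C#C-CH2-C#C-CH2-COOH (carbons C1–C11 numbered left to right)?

C3 — 4 σ bonds. Steric number 4, so sp3.

sp3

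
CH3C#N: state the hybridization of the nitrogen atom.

sp

N has one σ bond and one lone pair: steric number 2 → sp.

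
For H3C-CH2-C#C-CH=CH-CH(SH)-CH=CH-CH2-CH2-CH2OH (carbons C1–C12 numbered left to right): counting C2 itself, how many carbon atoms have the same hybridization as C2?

6

C2 is sp3 (only σ bonds).
C1: sp3 ✓
C2: sp3 ✓
C3: sp
C4: sp
C5: sp2
C6: sp2
C7: sp3 ✓
C8: sp2
C9: sp2
C10: sp3 ✓
C11: sp3 ✓
C12: sp3 ✓
6 carbons are sp3.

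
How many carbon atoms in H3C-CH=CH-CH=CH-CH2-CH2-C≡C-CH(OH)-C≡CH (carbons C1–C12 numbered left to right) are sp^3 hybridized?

C1: sp3 ✓
C2: sp2
C3: sp2
C4: sp2
C5: sp2
C6: sp3 ✓
C7: sp3 ✓
C8: sp
C9: sp
C10: sp3 ✓
C11: sp
C12: sp
C1, C6, C7, C10 → 4 sp3 carbons.

4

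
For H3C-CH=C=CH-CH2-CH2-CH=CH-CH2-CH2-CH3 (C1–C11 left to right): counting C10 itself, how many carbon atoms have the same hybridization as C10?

6

C10 is sp3 (only σ bonds).
C1: sp3 ✓
C2: sp2
C3: sp
C4: sp2
C5: sp3 ✓
C6: sp3 ✓
C7: sp2
C8: sp2
C9: sp3 ✓
C10: sp3 ✓
C11: sp3 ✓
6 carbons are sp3.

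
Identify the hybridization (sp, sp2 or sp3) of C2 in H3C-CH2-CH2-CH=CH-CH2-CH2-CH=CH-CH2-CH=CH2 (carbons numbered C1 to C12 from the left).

C2: 4 σ bonds — 4 electron domains, sp3.

sp³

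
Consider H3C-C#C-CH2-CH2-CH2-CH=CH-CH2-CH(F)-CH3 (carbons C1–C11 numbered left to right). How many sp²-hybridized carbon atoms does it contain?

C1: sp3
C2: sp
C3: sp
C4: sp3
C5: sp3
C6: sp3
C7: sp2 ✓
C8: sp2 ✓
C9: sp3
C10: sp3
C11: sp3
C7, C8 → 2 sp2 carbons.

2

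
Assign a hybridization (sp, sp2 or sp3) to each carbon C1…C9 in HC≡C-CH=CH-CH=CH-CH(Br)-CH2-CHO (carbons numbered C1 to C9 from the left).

C1 sp, C2 sp, C3 sp2, C4 sp2, C5 sp2, C6 sp2, C7 sp3, C8 sp3, C9 sp2

C1: 2 σ bonds, plus two π bonds; 2 regions of electron density → sp.
C2 — 2 σ bonds, plus two π bonds. Steric number 2, so sp.
C3 (3 σ bonds, plus one π bond) has steric number 3: sp2.
C4 — 3 σ bonds, plus one π bond. Steric number 3, so sp2.
C5: 3 σ bonds, plus one π bond — 3 electron domains, sp2.
C6 — 3 σ bonds, plus one π bond. Steric number 3, so sp2.
C7: 4 σ bonds; 4 regions of electron density → sp3.
C8: 4 σ bonds — 4 electron domains, sp3.
C9 carries 3 σ bonds, plus one π bond, giving a steric number of 3, so it is sp2.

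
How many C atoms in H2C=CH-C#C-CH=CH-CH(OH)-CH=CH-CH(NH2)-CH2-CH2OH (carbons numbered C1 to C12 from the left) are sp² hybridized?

C1: sp2 ✓
C2: sp2 ✓
C3: sp
C4: sp
C5: sp2 ✓
C6: sp2 ✓
C7: sp3
C8: sp2 ✓
C9: sp2 ✓
C10: sp3
C11: sp3
C12: sp3
C1, C2, C5, C6, C8, C9 → 6 sp2 carbons.

6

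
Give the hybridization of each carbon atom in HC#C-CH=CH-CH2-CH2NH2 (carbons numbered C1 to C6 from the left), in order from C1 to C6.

C1 carries 2 σ bonds, plus two π bonds, giving a steric number of 2, so it is sp.
C2 has 2 σ bonds, plus two π bonds: steric number 2 → sp.
C3 (3 σ bonds, plus one π bond) has steric number 3: sp2.
C4: 3 σ bonds, plus one π bond; 3 regions of electron density → sp2.
C5 carries 4 σ bonds, giving a steric number of 4, so it is sp3.
C6: 4 σ bonds; 4 regions of electron density → sp3.

C1 sp, C2 sp, C3 sp2, C4 sp2, C5 sp3, C6 sp3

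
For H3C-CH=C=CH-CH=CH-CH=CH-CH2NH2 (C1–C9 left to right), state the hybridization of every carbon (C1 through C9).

C1 sp3, C2 sp2, C3 sp, C4 sp2, C5 sp2, C6 sp2, C7 sp2, C8 sp2, C9 sp3

C1 is sp3: 4 σ bonds, 4 electron-density regions.
C2 is sp2: 3 σ bonds, plus one π bond, 3 electron-density regions.
C3: 2 σ bonds, plus two π bonds; 2 regions of electron density → sp.
C4: 3 σ bonds, plus one π bond; 3 regions of electron density → sp2.
C5 is sp2: 3 σ bonds, plus one π bond, 3 electron-density regions.
C6: 3 σ bonds, plus one π bond — 3 electron domains, sp2.
C7: 3 σ bonds, plus one π bond — 3 electron domains, sp2.
C8 — 3 σ bonds, plus one π bond. Steric number 3, so sp2.
C9 — 4 σ bonds. Steric number 4, so sp3.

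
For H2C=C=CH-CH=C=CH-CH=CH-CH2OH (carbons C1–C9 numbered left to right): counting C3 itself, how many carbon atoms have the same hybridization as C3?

6

C3 is sp2 (one π bond).
C1: sp2 ✓
C2: sp
C3: sp2 ✓
C4: sp2 ✓
C5: sp
C6: sp2 ✓
C7: sp2 ✓
C8: sp2 ✓
C9: sp3
6 carbons are sp2.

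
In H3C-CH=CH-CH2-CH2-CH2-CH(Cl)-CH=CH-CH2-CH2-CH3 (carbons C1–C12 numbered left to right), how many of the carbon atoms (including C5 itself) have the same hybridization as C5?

8

C5 is sp3 (only σ bonds).
C1: sp3 ✓
C2: sp2
C3: sp2
C4: sp3 ✓
C5: sp3 ✓
C6: sp3 ✓
C7: sp3 ✓
C8: sp2
C9: sp2
C10: sp3 ✓
C11: sp3 ✓
C12: sp3 ✓
8 carbons are sp3.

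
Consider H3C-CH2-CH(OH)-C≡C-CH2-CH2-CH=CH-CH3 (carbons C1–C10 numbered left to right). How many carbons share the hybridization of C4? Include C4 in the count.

2

C4 is sp (two π bonds).
C1: sp3
C2: sp3
C3: sp3
C4: sp ✓
C5: sp ✓
C6: sp3
C7: sp3
C8: sp2
C9: sp2
C10: sp3
2 carbons are sp.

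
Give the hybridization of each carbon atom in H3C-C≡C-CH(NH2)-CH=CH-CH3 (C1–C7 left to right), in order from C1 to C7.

C1 — 4 σ bonds. Steric number 4, so sp3.
C2: 2 σ bonds, plus two π bonds; 2 regions of electron density → sp.
C3: 2 σ bonds, plus two π bonds; 2 regions of electron density → sp.
C4 — 4 σ bonds. Steric number 4, so sp3.
C5 (3 σ bonds, plus one π bond) has steric number 3: sp2.
C6: 3 σ bonds, plus one π bond; 3 regions of electron density → sp2.
C7 — 4 σ bonds. Steric number 4, so sp3.

C1 sp3, C2 sp, C3 sp, C4 sp3, C5 sp2, C6 sp2, C7 sp3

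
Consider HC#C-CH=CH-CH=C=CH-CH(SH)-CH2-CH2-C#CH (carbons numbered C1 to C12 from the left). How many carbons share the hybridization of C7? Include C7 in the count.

C7 is sp2 (one π bond).
C1: sp
C2: sp
C3: sp2 ✓
C4: sp2 ✓
C5: sp2 ✓
C6: sp
C7: sp2 ✓
C8: sp3
C9: sp3
C10: sp3
C11: sp
C12: sp
4 carbons are sp2.

4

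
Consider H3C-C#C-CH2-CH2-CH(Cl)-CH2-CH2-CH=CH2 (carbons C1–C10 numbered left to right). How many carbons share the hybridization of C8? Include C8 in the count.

C8 is sp3 (only σ bonds).
C1: sp3 ✓
C2: sp
C3: sp
C4: sp3 ✓
C5: sp3 ✓
C6: sp3 ✓
C7: sp3 ✓
C8: sp3 ✓
C9: sp2
C10: sp2
6 carbons are sp3.

6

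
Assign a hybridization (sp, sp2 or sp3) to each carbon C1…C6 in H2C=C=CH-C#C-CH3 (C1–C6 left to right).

C1 sp2, C2 sp, C3 sp2, C4 sp, C5 sp, C6 sp3

C1 — 3 σ bonds, plus one π bond. Steric number 3, so sp2.
C2 — 2 σ bonds, plus two π bonds. Steric number 2, so sp.
C3 has 3 σ bonds, plus one π bond: steric number 3 → sp2.
C4 has 2 σ bonds, plus two π bonds: steric number 2 → sp.
C5 is sp: 2 σ bonds, plus two π bonds, 2 electron-density regions.
C6 (4 σ bonds) has steric number 4: sp3.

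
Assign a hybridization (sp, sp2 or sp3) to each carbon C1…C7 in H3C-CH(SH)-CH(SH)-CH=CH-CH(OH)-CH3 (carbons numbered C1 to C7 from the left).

C1: 4 σ bonds — 4 electron domains, sp3.
C2 is sp3: 4 σ bonds, 4 electron-density regions.
C3: 4 σ bonds — 4 electron domains, sp3.
C4 has 3 σ bonds, plus one π bond: steric number 3 → sp2.
C5 is sp2: 3 σ bonds, plus one π bond, 3 electron-density regions.
C6: 4 σ bonds; 4 regions of electron density → sp3.
C7: 4 σ bonds — 4 electron domains, sp3.

C1 sp3, C2 sp3, C3 sp3, C4 sp2, C5 sp2, C6 sp3, C7 sp3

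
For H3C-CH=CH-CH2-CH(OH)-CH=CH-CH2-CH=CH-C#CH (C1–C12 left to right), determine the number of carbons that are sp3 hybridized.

4

C1: sp3 ✓
C2: sp2
C3: sp2
C4: sp3 ✓
C5: sp3 ✓
C6: sp2
C7: sp2
C8: sp3 ✓
C9: sp2
C10: sp2
C11: sp
C12: sp
C1, C4, C5, C8 → 4 sp3 carbons.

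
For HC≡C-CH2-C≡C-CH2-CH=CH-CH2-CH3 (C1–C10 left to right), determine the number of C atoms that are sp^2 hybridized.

2

C1: sp
C2: sp
C3: sp3
C4: sp
C5: sp
C6: sp3
C7: sp2 ✓
C8: sp2 ✓
C9: sp3
C10: sp3
C7, C8 → 2 sp2 carbons.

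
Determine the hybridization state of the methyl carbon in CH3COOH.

sp^3

The methyl carbon (4 σ bonds) has steric number 4: sp3.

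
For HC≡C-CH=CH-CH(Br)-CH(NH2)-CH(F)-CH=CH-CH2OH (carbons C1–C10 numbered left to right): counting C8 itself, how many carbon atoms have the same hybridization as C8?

C8 is sp2 (one π bond).
C1: sp
C2: sp
C3: sp2 ✓
C4: sp2 ✓
C5: sp3
C6: sp3
C7: sp3
C8: sp2 ✓
C9: sp2 ✓
C10: sp3
4 carbons are sp2.

4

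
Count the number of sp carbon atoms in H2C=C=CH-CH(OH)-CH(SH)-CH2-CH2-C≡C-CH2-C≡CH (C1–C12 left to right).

5

C1: sp2
C2: sp ✓
C3: sp2
C4: sp3
C5: sp3
C6: sp3
C7: sp3
C8: sp ✓
C9: sp ✓
C10: sp3
C11: sp ✓
C12: sp ✓
C2, C8, C9, C11, C12 → 5 sp carbons.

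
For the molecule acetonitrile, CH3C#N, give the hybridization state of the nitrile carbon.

The nitrile carbon carries 2 σ bonds, plus two π bonds, giving a steric number of 2, so it is sp.

sp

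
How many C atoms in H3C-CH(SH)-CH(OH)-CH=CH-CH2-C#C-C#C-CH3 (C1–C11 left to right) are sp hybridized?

4

C1: sp3
C2: sp3
C3: sp3
C4: sp2
C5: sp2
C6: sp3
C7: sp ✓
C8: sp ✓
C9: sp ✓
C10: sp ✓
C11: sp3
C7, C8, C9, C10 → 4 sp carbons.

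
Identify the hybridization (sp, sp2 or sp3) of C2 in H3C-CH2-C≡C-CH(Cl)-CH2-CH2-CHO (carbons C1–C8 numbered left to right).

C2: 4 σ bonds; 4 regions of electron density → sp3.

sp^3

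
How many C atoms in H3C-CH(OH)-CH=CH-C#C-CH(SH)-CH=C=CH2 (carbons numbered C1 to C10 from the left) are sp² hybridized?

C1: sp3
C2: sp3
C3: sp2 ✓
C4: sp2 ✓
C5: sp
C6: sp
C7: sp3
C8: sp2 ✓
C9: sp
C10: sp2 ✓
C3, C4, C8, C10 → 4 sp2 carbons.

4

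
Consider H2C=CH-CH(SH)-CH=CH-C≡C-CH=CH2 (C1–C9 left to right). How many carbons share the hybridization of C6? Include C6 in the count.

C6 is sp (two π bonds).
C1: sp2
C2: sp2
C3: sp3
C4: sp2
C5: sp2
C6: sp ✓
C7: sp ✓
C8: sp2
C9: sp2
2 carbons are sp.

2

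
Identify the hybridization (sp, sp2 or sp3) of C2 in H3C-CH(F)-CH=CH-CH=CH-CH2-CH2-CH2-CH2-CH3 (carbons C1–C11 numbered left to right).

C2 — 4 σ bonds. Steric number 4, so sp3.

sp3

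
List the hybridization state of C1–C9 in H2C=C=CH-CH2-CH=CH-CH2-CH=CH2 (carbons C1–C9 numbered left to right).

C1 sp2, C2 sp, C3 sp2, C4 sp3, C5 sp2, C6 sp2, C7 sp3, C8 sp2, C9 sp2

C1 has 3 σ bonds, plus one π bond: steric number 3 → sp2.
C2 — 2 σ bonds, plus two π bonds. Steric number 2, so sp.
C3 has 3 σ bonds, plus one π bond: steric number 3 → sp2.
C4: 4 σ bonds; 4 regions of electron density → sp3.
C5 is sp2: 3 σ bonds, plus one π bond, 3 electron-density regions.
C6: 3 σ bonds, plus one π bond — 3 electron domains, sp2.
C7 has 4 σ bonds: steric number 4 → sp3.
C8 (3 σ bonds, plus one π bond) has steric number 3: sp2.
C9 — 3 σ bonds, plus one π bond. Steric number 3, so sp2.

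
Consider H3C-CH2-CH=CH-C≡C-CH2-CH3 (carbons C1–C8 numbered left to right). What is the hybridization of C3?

C3 is sp2: 3 σ bonds, plus one π bond, 3 electron-density regions.

sp^2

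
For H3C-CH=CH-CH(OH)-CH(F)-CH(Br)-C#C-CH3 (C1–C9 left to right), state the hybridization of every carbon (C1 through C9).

C1 (4 σ bonds) has steric number 4: sp3.
C2 — 3 σ bonds, plus one π bond. Steric number 3, so sp2.
C3: 3 σ bonds, plus one π bond; 3 regions of electron density → sp2.
C4 carries 4 σ bonds, giving a steric number of 4, so it is sp3.
C5: 4 σ bonds — 4 electron domains, sp3.
C6 (4 σ bonds) has steric number 4: sp3.
C7 has 2 σ bonds, plus two π bonds: steric number 2 → sp.
C8 (2 σ bonds, plus two π bonds) has steric number 2: sp.
C9: 4 σ bonds; 4 regions of electron density → sp3.

C1 sp3, C2 sp2, C3 sp2, C4 sp3, C5 sp3, C6 sp3, C7 sp, C8 sp, C9 sp3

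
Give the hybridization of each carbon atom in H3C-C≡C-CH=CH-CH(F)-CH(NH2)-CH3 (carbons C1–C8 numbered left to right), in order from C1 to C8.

C1 sp3, C2 sp, C3 sp, C4 sp2, C5 sp2, C6 sp3, C7 sp3, C8 sp3

C1 has 4 σ bonds: steric number 4 → sp3.
C2 — 2 σ bonds, plus two π bonds. Steric number 2, so sp.
C3 is sp: 2 σ bonds, plus two π bonds, 2 electron-density regions.
C4 is sp2: 3 σ bonds, plus one π bond, 3 electron-density regions.
C5 (3 σ bonds, plus one π bond) has steric number 3: sp2.
C6 is sp3: 4 σ bonds, 4 electron-density regions.
C7 has 4 σ bonds: steric number 4 → sp3.
C8: 4 σ bonds; 4 regions of electron density → sp3.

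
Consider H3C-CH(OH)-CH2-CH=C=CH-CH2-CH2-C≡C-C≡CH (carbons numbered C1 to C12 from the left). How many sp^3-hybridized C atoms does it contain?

5

C1: sp3 ✓
C2: sp3 ✓
C3: sp3 ✓
C4: sp2
C5: sp
C6: sp2
C7: sp3 ✓
C8: sp3 ✓
C9: sp
C10: sp
C11: sp
C12: sp
C1, C2, C3, C7, C8 → 5 sp3 carbons.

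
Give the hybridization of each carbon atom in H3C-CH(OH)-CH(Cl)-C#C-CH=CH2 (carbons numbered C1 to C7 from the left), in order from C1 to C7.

C1 (4 σ bonds) has steric number 4: sp3.
C2 — 4 σ bonds. Steric number 4, so sp3.
C3 is sp3: 4 σ bonds, 4 electron-density regions.
C4 is sp: 2 σ bonds, plus two π bonds, 2 electron-density regions.
C5: 2 σ bonds, plus two π bonds; 2 regions of electron density → sp.
C6 is sp2: 3 σ bonds, plus one π bond, 3 electron-density regions.
C7 — 3 σ bonds, plus one π bond. Steric number 3, so sp2.

C1 sp3, C2 sp3, C3 sp3, C4 sp, C5 sp, C6 sp2, C7 sp2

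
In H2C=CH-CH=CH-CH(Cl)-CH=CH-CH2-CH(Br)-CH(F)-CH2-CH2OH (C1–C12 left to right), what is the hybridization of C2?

C2 is sp2: 3 σ bonds, plus one π bond, 3 electron-density regions.

sp^2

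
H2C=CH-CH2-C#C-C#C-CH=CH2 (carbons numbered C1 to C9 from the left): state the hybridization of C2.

sp2

C2 carries 3 σ bonds, plus one π bond, giving a steric number of 3, so it is sp2.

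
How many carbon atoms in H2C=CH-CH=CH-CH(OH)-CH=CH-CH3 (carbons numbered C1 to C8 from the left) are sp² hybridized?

6

C1: sp2 ✓
C2: sp2 ✓
C3: sp2 ✓
C4: sp2 ✓
C5: sp3
C6: sp2 ✓
C7: sp2 ✓
C8: sp3
C1, C2, C3, C4, C6, C7 → 6 sp2 carbons.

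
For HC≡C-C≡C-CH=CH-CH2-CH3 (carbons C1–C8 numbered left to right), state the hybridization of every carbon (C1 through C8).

C1 sp, C2 sp, C3 sp, C4 sp, C5 sp2, C6 sp2, C7 sp3, C8 sp3

C1: 2 σ bonds, plus two π bonds; 2 regions of electron density → sp.
C2 has 2 σ bonds, plus two π bonds: steric number 2 → sp.
C3: 2 σ bonds, plus two π bonds — 2 electron domains, sp.
C4 — 2 σ bonds, plus two π bonds. Steric number 2, so sp.
C5 carries 3 σ bonds, plus one π bond, giving a steric number of 3, so it is sp2.
C6: 3 σ bonds, plus one π bond — 3 electron domains, sp2.
C7 carries 4 σ bonds, giving a steric number of 4, so it is sp3.
C8: 4 σ bonds — 4 electron domains, sp3.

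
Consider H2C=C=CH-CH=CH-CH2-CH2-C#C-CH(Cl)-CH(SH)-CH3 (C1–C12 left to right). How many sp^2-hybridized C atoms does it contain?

4

C1: sp2 ✓
C2: sp
C3: sp2 ✓
C4: sp2 ✓
C5: sp2 ✓
C6: sp3
C7: sp3
C8: sp
C9: sp
C10: sp3
C11: sp3
C12: sp3
C1, C3, C4, C5 → 4 sp2 carbons.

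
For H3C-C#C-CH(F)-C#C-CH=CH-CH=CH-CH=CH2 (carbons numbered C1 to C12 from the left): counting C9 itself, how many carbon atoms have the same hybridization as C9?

6

C9 is sp2 (one π bond).
C1: sp3
C2: sp
C3: sp
C4: sp3
C5: sp
C6: sp
C7: sp2 ✓
C8: sp2 ✓
C9: sp2 ✓
C10: sp2 ✓
C11: sp2 ✓
C12: sp2 ✓
6 carbons are sp2.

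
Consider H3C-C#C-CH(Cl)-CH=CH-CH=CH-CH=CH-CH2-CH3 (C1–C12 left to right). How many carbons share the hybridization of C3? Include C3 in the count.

C3 is sp (two π bonds).
C1: sp3
C2: sp ✓
C3: sp ✓
C4: sp3
C5: sp2
C6: sp2
C7: sp2
C8: sp2
C9: sp2
C10: sp2
C11: sp3
C12: sp3
2 carbons are sp.

2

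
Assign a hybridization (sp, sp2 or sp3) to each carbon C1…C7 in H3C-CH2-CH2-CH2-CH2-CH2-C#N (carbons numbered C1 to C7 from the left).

C1 sp3, C2 sp3, C3 sp3, C4 sp3, C5 sp3, C6 sp3, C7 sp

C1: 4 σ bonds; 4 regions of electron density → sp3.
C2 — 4 σ bonds. Steric number 4, so sp3.
C3 (4 σ bonds) has steric number 4: sp3.
C4 carries 4 σ bonds, giving a steric number of 4, so it is sp3.
C5 has 4 σ bonds: steric number 4 → sp3.
C6 — 4 σ bonds. Steric number 4, so sp3.
C7 — 2 σ bonds, plus two π bonds. Steric number 2, so sp.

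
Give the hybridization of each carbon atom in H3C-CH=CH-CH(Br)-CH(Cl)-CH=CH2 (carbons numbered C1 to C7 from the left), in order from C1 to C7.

C1 sp3, C2 sp2, C3 sp2, C4 sp3, C5 sp3, C6 sp2, C7 sp2

C1 is sp3: 4 σ bonds, 4 electron-density regions.
C2 — 3 σ bonds, plus one π bond. Steric number 3, so sp2.
C3: 3 σ bonds, plus one π bond — 3 electron domains, sp2.
C4 carries 4 σ bonds, giving a steric number of 4, so it is sp3.
C5 (4 σ bonds) has steric number 4: sp3.
C6 is sp2: 3 σ bonds, plus one π bond, 3 electron-density regions.
C7: 3 σ bonds, plus one π bond — 3 electron domains, sp2.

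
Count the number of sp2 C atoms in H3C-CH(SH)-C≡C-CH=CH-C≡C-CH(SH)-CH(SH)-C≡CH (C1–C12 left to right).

2

C1: sp3
C2: sp3
C3: sp
C4: sp
C5: sp2 ✓
C6: sp2 ✓
C7: sp
C8: sp
C9: sp3
C10: sp3
C11: sp
C12: sp
C5, C6 → 2 sp2 carbons.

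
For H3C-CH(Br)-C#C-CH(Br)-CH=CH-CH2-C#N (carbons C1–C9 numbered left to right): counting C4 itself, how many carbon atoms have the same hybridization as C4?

3

C4 is sp (two π bonds).
C1: sp3
C2: sp3
C3: sp ✓
C4: sp ✓
C5: sp3
C6: sp2
C7: sp2
C8: sp3
C9: sp ✓
3 carbons are sp.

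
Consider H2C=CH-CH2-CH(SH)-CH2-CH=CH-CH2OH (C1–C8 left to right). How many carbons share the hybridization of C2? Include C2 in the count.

C2 is sp2 (one π bond).
C1: sp2 ✓
C2: sp2 ✓
C3: sp3
C4: sp3
C5: sp3
C6: sp2 ✓
C7: sp2 ✓
C8: sp3
4 carbons are sp2.

4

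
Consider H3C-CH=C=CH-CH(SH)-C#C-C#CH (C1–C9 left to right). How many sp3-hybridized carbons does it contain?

2

C1: sp3 ✓
C2: sp2
C3: sp
C4: sp2
C5: sp3 ✓
C6: sp
C7: sp
C8: sp
C9: sp
C1, C5 → 2 sp3 carbons.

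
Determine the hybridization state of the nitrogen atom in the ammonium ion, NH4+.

sp3

Four σ bonds, no lone pair → sp3, tetrahedral.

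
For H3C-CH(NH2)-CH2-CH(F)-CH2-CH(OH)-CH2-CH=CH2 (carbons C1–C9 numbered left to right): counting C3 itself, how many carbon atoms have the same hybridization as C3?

C3 is sp3 (only σ bonds).
C1: sp3 ✓
C2: sp3 ✓
C3: sp3 ✓
C4: sp3 ✓
C5: sp3 ✓
C6: sp3 ✓
C7: sp3 ✓
C8: sp2
C9: sp2
7 carbons are sp3.

7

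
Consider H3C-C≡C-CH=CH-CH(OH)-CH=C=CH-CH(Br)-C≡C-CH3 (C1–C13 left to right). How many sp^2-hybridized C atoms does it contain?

C1: sp3
C2: sp
C3: sp
C4: sp2 ✓
C5: sp2 ✓
C6: sp3
C7: sp2 ✓
C8: sp
C9: sp2 ✓
C10: sp3
C11: sp
C12: sp
C13: sp3
C4, C5, C7, C9 → 4 sp2 carbons.

4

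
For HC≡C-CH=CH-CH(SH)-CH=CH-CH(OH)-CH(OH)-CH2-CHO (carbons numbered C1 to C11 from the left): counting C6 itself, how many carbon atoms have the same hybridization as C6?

C6 is sp2 (one π bond).
C1: sp
C2: sp
C3: sp2 ✓
C4: sp2 ✓
C5: sp3
C6: sp2 ✓
C7: sp2 ✓
C8: sp3
C9: sp3
C10: sp3
C11: sp2 ✓
5 carbons are sp2.

5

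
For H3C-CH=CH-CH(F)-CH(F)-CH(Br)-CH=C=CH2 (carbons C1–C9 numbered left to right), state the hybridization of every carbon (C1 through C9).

C1 sp3, C2 sp2, C3 sp2, C4 sp3, C5 sp3, C6 sp3, C7 sp2, C8 sp, C9 sp2

C1: 4 σ bonds — 4 electron domains, sp3.
C2 is sp2: 3 σ bonds, plus one π bond, 3 electron-density regions.
C3 (3 σ bonds, plus one π bond) has steric number 3: sp2.
C4 (4 σ bonds) has steric number 4: sp3.
C5 (4 σ bonds) has steric number 4: sp3.
C6 is sp3: 4 σ bonds, 4 electron-density regions.
C7: 3 σ bonds, plus one π bond — 3 electron domains, sp2.
C8 — 2 σ bonds, plus two π bonds. Steric number 2, so sp.
C9 carries 3 σ bonds, plus one π bond, giving a steric number of 3, so it is sp2.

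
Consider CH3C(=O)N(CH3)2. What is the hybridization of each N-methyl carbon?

sp^3

Each N-methyl carbon: 4 σ bonds — 4 electron domains, sp3.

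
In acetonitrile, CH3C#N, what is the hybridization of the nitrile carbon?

The nitrile carbon has 2 σ bonds, plus two π bonds: steric number 2 → sp.

sp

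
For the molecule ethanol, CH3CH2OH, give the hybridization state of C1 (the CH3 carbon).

C1 (the CH3 carbon): 4 σ bonds; 4 regions of electron density → sp3.

sp3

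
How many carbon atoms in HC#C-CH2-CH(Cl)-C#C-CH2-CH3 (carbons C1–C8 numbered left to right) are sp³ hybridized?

4

C1: sp
C2: sp
C3: sp3 ✓
C4: sp3 ✓
C5: sp
C6: sp
C7: sp3 ✓
C8: sp3 ✓
C3, C4, C7, C8 → 4 sp3 carbons.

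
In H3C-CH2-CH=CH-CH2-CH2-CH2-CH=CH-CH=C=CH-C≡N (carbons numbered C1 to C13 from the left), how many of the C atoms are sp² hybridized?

C1: sp3
C2: sp3
C3: sp2 ✓
C4: sp2 ✓
C5: sp3
C6: sp3
C7: sp3
C8: sp2 ✓
C9: sp2 ✓
C10: sp2 ✓
C11: sp
C12: sp2 ✓
C13: sp
C3, C4, C8, C9, C10, C12 → 6 sp2 carbons.

6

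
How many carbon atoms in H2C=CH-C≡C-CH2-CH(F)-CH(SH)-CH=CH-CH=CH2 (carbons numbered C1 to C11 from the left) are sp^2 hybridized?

6

C1: sp2 ✓
C2: sp2 ✓
C3: sp
C4: sp
C5: sp3
C6: sp3
C7: sp3
C8: sp2 ✓
C9: sp2 ✓
C10: sp2 ✓
C11: sp2 ✓
C1, C2, C8, C9, C10, C11 → 6 sp2 carbons.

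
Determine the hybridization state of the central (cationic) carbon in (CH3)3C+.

Three σ bonds and an empty p orbital; no lone pair → steric number 3 → sp2 and planar.

sp²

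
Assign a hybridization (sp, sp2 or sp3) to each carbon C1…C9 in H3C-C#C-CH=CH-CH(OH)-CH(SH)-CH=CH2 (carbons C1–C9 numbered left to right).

C1 is sp3: 4 σ bonds, 4 electron-density regions.
C2 — 2 σ bonds, plus two π bonds. Steric number 2, so sp.
C3: 2 σ bonds, plus two π bonds — 2 electron domains, sp.
C4 carries 3 σ bonds, plus one π bond, giving a steric number of 3, so it is sp2.
C5 — 3 σ bonds, plus one π bond. Steric number 3, so sp2.
C6 is sp3: 4 σ bonds, 4 electron-density regions.
C7 has 4 σ bonds: steric number 4 → sp3.
C8 is sp2: 3 σ bonds, plus one π bond, 3 electron-density regions.
C9 carries 3 σ bonds, plus one π bond, giving a steric number of 3, so it is sp2.

C1 sp3, C2 sp, C3 sp, C4 sp2, C5 sp2, C6 sp3, C7 sp3, C8 sp2, C9 sp2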